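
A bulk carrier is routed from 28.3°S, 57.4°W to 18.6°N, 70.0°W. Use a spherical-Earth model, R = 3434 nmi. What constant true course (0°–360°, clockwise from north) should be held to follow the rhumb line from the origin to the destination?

Meridional parts: M(φ₁)=-0.5153, M(φ₂)=+0.3305 → ΔM = +0.8458;  Δλ = -0.2199 rad
tan C = Δλ / ΔM = -0.2600 → C = 345.43°

345.4°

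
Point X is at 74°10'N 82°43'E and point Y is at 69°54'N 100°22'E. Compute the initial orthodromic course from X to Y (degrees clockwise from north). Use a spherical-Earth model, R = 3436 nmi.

119.5°

θ = atan2( sin Δλ·cos φ₂ ,  cos φ₁ sin φ₂ − sin φ₁ cos φ₂ cos Δλ )
  = atan2(+0.1042, -0.0588) = 119.45°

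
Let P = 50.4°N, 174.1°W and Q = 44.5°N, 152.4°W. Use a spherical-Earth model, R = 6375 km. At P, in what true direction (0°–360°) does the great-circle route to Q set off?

N = sin Δλ·cos φ₂ = +0.2637;  D = cos φ₁ sin φ₂ − sin φ₁ cos φ₂ cos Δλ = -0.0638
initial course = atan2(N, D) = 103.61°

103.6°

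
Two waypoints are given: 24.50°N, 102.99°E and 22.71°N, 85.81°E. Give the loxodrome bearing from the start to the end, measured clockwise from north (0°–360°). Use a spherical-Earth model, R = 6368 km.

263.5°

Δψ = ln[tan(π/4+φ₂/2)/tan(π/4+φ₁/2)] = -0.0341
Δλ = -0.2998 rad (taken the short way round)
course = atan2(Δλ, Δψ) = 263.51°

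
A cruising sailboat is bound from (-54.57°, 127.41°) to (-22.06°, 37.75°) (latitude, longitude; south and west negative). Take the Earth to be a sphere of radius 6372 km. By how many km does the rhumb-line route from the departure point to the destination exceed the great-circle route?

Great circle: cos σ = sin φ₁ sin φ₂ + cos φ₁ cos φ₂ cos Δλ,  σ = 1.2564 rad → d_gc = 8005.9 km
Rhumb line: Δψ = +0.7463, q = Δφ/Δψ = 0.7603, d_rh = R√(Δφ²+q²Δλ²) = 8398.9 km
Excess = 8398.9 − 8005.9 = 393.0 ≈ 393 km

393 km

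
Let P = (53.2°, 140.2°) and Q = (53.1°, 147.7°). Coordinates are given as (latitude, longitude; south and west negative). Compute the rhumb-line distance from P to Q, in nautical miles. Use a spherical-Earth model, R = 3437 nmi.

270 nmi

Δψ = ln[tan(π/4+φ₂/2)/tan(π/4+φ₁/2)] = -0.0029;  Δφ = -0.0017 rad,  Δλ = +0.1309 rad
q = Δφ/Δψ = 0.5997
d = R·√(Δφ² + q²Δλ²) = 3437·0.07852 = 270 nmi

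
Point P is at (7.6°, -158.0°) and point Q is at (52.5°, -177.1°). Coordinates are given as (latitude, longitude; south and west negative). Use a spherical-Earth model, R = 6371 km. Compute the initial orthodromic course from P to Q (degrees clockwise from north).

θ = atan2( sin Δλ·cos φ₂ ,  cos φ₁ sin φ₂ − sin φ₁ cos φ₂ cos Δλ )
  = atan2(-0.1992, +0.7103) = 344.33°

344.3°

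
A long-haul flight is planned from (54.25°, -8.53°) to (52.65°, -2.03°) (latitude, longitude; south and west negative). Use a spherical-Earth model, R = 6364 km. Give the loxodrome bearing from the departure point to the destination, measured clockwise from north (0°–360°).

112.5°

Δψ = ln[tan(π/4+φ₂/2)/tan(π/4+φ₁/2)] = -0.0469
Δλ = +0.1134 rad (taken the short way round)
course = atan2(Δλ, Δψ) = 112.46°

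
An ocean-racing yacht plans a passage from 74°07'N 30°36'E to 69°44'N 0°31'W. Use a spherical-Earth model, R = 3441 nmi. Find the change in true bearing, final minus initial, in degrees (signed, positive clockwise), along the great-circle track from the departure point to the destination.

At departure: θ₁ = atan2(sin Δλ cos φ₂, cos φ₁ sin φ₂ − sin φ₁ cos φ₂ cos Δλ) = 260.96°
At arrival: θ₂ = atan2(sin Δλ cos φ₁, −cos φ₂ sin φ₁ + sin φ₂ cos φ₁ cos Δλ) = 231.29°
Δθ = θ₂ − θ₁ = -29.7°

-29.7°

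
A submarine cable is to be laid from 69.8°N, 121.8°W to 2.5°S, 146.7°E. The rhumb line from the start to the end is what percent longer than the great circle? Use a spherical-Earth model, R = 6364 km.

Great circle: σ = 1.6208 rad → d_gc = Rσ = 10314.7 km
Rhumb: Δφ = -1.2619, Δλ = -1.5970, Δψ = -1.7689, q = Δφ/Δψ = 0.7134 → d_rh = R√(Δφ²+q²Δλ²) = 10819.1 km
Excess = (10819.1 − 10314.7) / 10314.7 = 504.4 / 10314.7 = 4.89% ≈ 4.9%

4.9%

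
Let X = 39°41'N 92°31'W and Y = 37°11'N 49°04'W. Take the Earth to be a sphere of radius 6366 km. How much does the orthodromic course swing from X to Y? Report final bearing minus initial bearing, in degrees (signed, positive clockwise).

At departure: θ₁ = atan2(sin Δλ cos φ₂, cos φ₁ sin φ₂ − sin φ₁ cos φ₂ cos Δλ) = 80.08°
At arrival: θ₂ = atan2(sin Δλ cos φ₁, −cos φ₂ sin φ₁ + sin φ₂ cos φ₁ cos Δλ) = 107.91°
Δθ = θ₂ − θ₁ = +27.8°

+27.8°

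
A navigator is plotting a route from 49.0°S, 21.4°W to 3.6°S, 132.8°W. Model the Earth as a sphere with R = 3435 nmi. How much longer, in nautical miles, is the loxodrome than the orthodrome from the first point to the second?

301 nmi

Great circle: cos σ = sin φ₁ sin φ₂ + cos φ₁ cos φ₂ cos Δλ,  σ = 1.7635 rad → d_gc = 6057.6 nmi
Rhumb line: Δψ = +0.9209, q = Δφ/Δψ = 0.8604, d_rh = R√(Δφ²+q²Δλ²) = 6358.4 nmi
Excess = 6358.4 − 6057.6 = 300.8 ≈ 301 nmi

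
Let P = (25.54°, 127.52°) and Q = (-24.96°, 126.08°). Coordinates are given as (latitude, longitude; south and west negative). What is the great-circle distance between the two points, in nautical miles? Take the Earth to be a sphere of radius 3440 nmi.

3033 nmi

Haversine: a = sin²(Δφ/2)+cos φ₁ cos φ₂ sin²(Δλ/2) = 0.18209;  σ = 2·atan2(√a,√(1−a))
σ = 50.519° → d = Rσ = 3440·0.88173 = 3033 nmi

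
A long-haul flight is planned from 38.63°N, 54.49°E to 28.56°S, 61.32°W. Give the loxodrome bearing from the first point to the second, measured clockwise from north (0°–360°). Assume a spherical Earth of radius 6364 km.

Meridional parts: M(φ₁)=+0.7320, M(φ₂)=-0.5205 → ΔM = -1.2525;  Δλ = -2.0213 rad
tan C = Δλ / ΔM = +1.6138 → C = 238.22°

238.2°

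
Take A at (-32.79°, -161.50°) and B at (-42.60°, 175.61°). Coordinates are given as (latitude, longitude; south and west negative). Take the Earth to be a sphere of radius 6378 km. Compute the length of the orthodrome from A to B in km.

2282 km

cos σ = sin φ₁ sin φ₂ + cos φ₁ cos φ₂ cos Δλ
      = sin(-32.79°)sin(-42.60°) + cos(-32.79°)cos(-42.60°)cos(-22.89°) = 0.9366
σ = 20.504° → d = Rσ = 6378·0.35786 = 2282 km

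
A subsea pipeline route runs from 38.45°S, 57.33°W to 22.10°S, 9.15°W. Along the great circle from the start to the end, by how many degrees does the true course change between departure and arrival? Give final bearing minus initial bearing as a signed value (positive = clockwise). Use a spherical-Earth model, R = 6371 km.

Initial bearing θ₁ = atan2(sin Δλ cos φ₂, cos φ₁ sin φ₂ − sin φ₁ cos φ₂ cos Δλ) = 82.61°
Final bearing θ₂ = (initial bearing from the destination back to the start) + 180° = 56.95°
Δθ = θ₂ − θ₁ = -25.7°

-25.7°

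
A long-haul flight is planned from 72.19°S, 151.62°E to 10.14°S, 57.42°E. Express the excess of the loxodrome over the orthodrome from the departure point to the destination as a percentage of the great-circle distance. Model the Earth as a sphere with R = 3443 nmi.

6.5%

Great circle: σ = 1.4247 rad → d_gc = Rσ = 4905.3 nmi
Rhumb: Δφ = +1.0830, Δλ = -1.6441, Δψ = +1.6756, q = Δφ/Δψ = 0.6463 → d_rh = R√(Δφ²+q²Δλ²) = 5223.8 nmi
Excess = (5223.8 − 4905.3) / 4905.3 = 318.5 / 4905.3 = 6.49% ≈ 6.5%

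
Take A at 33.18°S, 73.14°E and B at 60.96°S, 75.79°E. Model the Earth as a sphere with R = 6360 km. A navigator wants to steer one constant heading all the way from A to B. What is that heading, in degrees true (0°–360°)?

Meridional parts: M(φ₁)=-0.6145, M(φ₂)=-1.3510 → ΔM = -0.7365;  Δλ = +0.0463 rad
tan C = Δλ / ΔM = -0.0628 → C = 176.41°

176.4°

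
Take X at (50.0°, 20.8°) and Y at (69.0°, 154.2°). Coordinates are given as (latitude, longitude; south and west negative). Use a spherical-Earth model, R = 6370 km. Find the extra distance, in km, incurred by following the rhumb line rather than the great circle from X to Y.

1344 km

Great circle: cos σ = sin φ₁ sin φ₂ + cos φ₁ cos φ₂ cos Δλ,  σ = 0.9802 rad → d_gc = 6243.6 km
Rhumb line: Δψ = +0.6749, q = Δφ/Δψ = 0.4914, d_rh = R√(Δφ²+q²Δλ²) = 7587.4 km
Excess = 7587.4 − 6243.6 = 1343.8 ≈ 1344 km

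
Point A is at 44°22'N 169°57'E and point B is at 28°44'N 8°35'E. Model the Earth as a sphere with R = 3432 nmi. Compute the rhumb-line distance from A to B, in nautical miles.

7771 nmi

Rhumb course C = atan2(Δλ, Δψ) with Δψ = ln[tan(π/4+φ₂/2)/tan(π/4+φ₁/2)] = -0.3419, Δλ = -2.8164 → C = 263.08°
d = R·|Δφ| / |cos C| = 3432·0.27285 / 0.12051 = 7771 nmi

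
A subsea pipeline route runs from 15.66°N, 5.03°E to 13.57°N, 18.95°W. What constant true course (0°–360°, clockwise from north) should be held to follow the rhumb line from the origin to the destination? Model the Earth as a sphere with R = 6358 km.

264.9°

Meridional parts: M(φ₁)=+0.2768, M(φ₂)=+0.2391 → ΔM = -0.0377;  Δλ = -0.4185 rad
tan C = Δλ / ΔM = +11.1017 → C = 264.85°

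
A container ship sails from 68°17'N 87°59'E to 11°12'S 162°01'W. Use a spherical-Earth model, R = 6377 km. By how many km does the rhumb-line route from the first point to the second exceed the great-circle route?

766 km

Great circle: cos σ = sin φ₁ sin φ₂ + cos φ₁ cos φ₂ cos Δλ,  σ = 1.8803 rad → d_gc = 11990.7 km
Rhumb line: Δψ = -1.8480, q = Δφ/Δψ = 0.7507, d_rh = R√(Δφ²+q²Δλ²) = 12756.5 km
Excess = 12756.5 − 11990.7 = 765.8 ≈ 766 km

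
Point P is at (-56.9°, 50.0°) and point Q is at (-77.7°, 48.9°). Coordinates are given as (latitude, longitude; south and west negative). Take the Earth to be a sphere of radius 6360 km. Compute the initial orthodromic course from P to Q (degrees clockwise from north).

θ = atan2( sin Δλ·cos φ₂ ,  cos φ₁ sin φ₂ − sin φ₁ cos φ₂ cos Δλ )
  = atan2(-0.0041, -0.3551) = 180.66°

180.7°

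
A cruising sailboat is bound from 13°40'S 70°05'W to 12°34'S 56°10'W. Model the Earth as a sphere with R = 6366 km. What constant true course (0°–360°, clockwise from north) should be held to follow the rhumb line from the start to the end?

85.4°

Δψ = ln[tan(π/4+φ₂/2)/tan(π/4+φ₁/2)] = +0.0197
Δλ = +0.2429 rad (taken the short way round)
course = atan2(Δλ, Δψ) = 85.36°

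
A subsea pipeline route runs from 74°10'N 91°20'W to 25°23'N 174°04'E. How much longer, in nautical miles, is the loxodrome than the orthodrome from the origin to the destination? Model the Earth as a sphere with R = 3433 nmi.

Great circle: cos σ = sin φ₁ sin φ₂ + cos φ₁ cos φ₂ cos Δλ,  σ = 1.1673 rad → d_gc = 4007.3 nmi
Rhumb line: Δψ = -1.5146, q = Δφ/Δψ = 0.5621, d_rh = R√(Δφ²+q²Δλ²) = 4324.0 nmi
Excess = 4324.0 − 4007.3 = 316.7 ≈ 317 nmi

317 nmi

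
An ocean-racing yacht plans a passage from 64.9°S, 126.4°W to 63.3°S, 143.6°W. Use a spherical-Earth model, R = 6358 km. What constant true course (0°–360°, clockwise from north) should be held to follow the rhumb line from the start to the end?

282.0°

Δψ = ln[tan(π/4+φ₂/2)/tan(π/4+φ₁/2)] = +0.0640
Δλ = -0.3002 rad (taken the short way round)
course = atan2(Δλ, Δψ) = 282.03°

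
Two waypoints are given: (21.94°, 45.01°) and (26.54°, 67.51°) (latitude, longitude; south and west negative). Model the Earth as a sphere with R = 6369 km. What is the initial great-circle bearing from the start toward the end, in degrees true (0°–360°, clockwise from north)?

72.9°

N = sin Δλ·cos φ₂ = +0.3424;  D = cos φ₁ sin φ₂ − sin φ₁ cos φ₂ cos Δλ = +0.1056
initial course = atan2(N, D) = 72.85°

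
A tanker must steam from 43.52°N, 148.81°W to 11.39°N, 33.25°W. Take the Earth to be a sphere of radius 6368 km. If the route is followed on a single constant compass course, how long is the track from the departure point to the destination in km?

11720 km

Rhumb course C = atan2(Δλ, Δψ) with Δψ = ln[tan(π/4+φ₂/2)/tan(π/4+φ₁/2)] = -0.6452, Δλ = +2.0169 → C = 107.74°
d = R·|Δφ| / |cos C| = 6368·0.56077 / 0.30468 = 11720 km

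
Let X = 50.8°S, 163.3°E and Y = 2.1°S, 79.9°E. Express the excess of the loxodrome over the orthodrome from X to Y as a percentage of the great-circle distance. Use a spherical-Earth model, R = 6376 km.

2.4%

Great circle: σ = 1.4696 rad → d_gc = Rσ = 9370.4 km
Rhumb: Δφ = +0.8500, Δλ = -1.4556, Δψ = +0.9959, q = Δφ/Δψ = 0.8535 → d_rh = R√(Δφ²+q²Δλ²) = 9597.4 km
Excess = (9597.4 − 9370.4) / 9370.4 = 227.0 / 9370.4 = 2.42% ≈ 2.4%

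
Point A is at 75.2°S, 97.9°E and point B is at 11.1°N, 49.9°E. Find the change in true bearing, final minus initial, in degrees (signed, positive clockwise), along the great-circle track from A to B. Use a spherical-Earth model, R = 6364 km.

+35.9°

At departure: θ₁ = atan2(sin Δλ cos φ₂, cos φ₁ sin φ₂ − sin φ₁ cos φ₂ cos Δλ) = 313.17°
At arrival: θ₂ = atan2(sin Δλ cos φ₁, −cos φ₂ sin φ₁ + sin φ₂ cos φ₁ cos Δλ) = 349.06°
Δθ = θ₂ − θ₁ = +35.9°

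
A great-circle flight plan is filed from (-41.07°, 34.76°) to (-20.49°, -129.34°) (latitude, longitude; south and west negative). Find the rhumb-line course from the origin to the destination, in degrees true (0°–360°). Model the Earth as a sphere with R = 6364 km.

278.4°

Meridional parts: M(φ₁)=-0.7875, M(φ₂)=-0.3655 → ΔM = +0.4220;  Δλ = -2.8641 rad
tan C = Δλ / ΔM = -6.7871 → C = 278.38°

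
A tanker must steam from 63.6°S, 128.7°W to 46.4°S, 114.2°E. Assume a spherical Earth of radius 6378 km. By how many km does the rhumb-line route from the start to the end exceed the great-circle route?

Great circle: cos σ = sin φ₁ sin φ₂ + cos φ₁ cos φ₂ cos Δλ,  σ = 1.0368 rad → d_gc = 6612.8 km
Rhumb line: Δψ = +0.5337, q = Δφ/Δψ = 0.5624, d_rh = R√(Δφ²+q²Δλ²) = 7577.5 km
Excess = 7577.5 − 6612.8 = 964.7 ≈ 965 km

965 km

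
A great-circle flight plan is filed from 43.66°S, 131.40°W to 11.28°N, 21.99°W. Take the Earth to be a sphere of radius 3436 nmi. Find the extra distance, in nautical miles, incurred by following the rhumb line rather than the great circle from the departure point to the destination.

Great circle: cos σ = sin φ₁ sin φ₂ + cos φ₁ cos φ₂ cos Δλ,  σ = 1.9507 rad → d_gc = 6702.6 nmi
Rhumb line: Δψ = +1.0468, q = Δφ/Δψ = 0.9160, d_rh = R√(Δφ²+q²Δλ²) = 6853.9 nmi
Excess = 6853.9 − 6702.6 = 151.3 ≈ 151 nmi

151 nmi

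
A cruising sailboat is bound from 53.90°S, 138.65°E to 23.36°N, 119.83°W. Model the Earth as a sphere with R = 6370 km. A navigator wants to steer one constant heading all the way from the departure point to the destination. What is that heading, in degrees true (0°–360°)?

49.0°

Meridional parts: M(φ₁)=-1.1212, M(φ₂)=+0.4195 → ΔM = +1.5407;  Δλ = +1.7719 rad
tan C = Δλ / ΔM = +1.1500 → C = 48.99°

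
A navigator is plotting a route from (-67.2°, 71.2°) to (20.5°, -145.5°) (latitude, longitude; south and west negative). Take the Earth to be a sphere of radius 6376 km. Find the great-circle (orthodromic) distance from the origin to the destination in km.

Haversine: a = sin²(Δφ/2)+cos φ₁ cos φ₂ sin²(Δλ/2) = 0.80693;  σ = 2·atan2(√a,√(1−a))
σ = 127.870° → d = Rσ = 6376·2.23175 = 14230 km

14230 km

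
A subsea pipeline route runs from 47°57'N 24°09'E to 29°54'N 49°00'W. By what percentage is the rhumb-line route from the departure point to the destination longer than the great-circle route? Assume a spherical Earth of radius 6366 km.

Great circle: σ = 1.0022 rad → d_gc = Rσ = 6379.9 km
Rhumb: Δφ = -0.3150, Δλ = -1.2767, Δψ = -0.4089, q = Δφ/Δψ = 0.7705 → d_rh = R√(Δφ²+q²Δλ²) = 6575.5 km
Excess = (6575.5 − 6379.9) / 6379.9 = 195.6 / 6379.9 = 3.07% ≈ 3.1%

3.1%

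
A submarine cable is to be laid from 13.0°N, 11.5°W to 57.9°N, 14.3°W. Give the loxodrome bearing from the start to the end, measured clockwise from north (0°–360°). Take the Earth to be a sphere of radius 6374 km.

357.2°

Meridional parts: M(φ₁)=+0.2289, M(φ₂)=+1.2459 → ΔM = +1.0170;  Δλ = -0.0489 rad
tan C = Δλ / ΔM = -0.0481 → C = 357.25°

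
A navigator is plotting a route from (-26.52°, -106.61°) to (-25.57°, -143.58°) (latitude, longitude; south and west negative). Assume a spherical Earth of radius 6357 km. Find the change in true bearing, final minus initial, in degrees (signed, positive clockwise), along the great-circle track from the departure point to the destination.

+16.7°

Initial bearing θ₁ = atan2(sin Δλ cos φ₂, cos φ₁ sin φ₂ − sin φ₁ cos φ₂ cos Δλ) = 263.23°
Final bearing θ₂ = (initial bearing from the destination back to the start) + 180° = 279.93°
Δθ = θ₂ − θ₁ = +16.7°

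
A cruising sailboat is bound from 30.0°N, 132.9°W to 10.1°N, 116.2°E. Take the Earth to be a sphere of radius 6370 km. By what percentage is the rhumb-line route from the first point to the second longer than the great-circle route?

2.8%

Great circle: σ = 1.7890 rad → d_gc = Rσ = 11395.9 km
Rhumb: Δφ = -0.3473, Δλ = -1.9356, Δψ = -0.3721, q = Δφ/Δψ = 0.9334 → d_rh = R√(Δφ²+q²Δλ²) = 11719.0 km
Excess = (11719.0 − 11395.9) / 11395.9 = 323.1 / 11395.9 = 2.84% ≈ 2.8%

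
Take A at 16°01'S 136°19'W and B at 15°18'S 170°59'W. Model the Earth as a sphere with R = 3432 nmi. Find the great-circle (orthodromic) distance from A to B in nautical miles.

cos σ = sin φ₁ sin φ₂ + cos φ₁ cos φ₂ cos Δλ
      = sin(-16.02°)sin(-15.30°) + cos(-16.02°)cos(-15.30°)cos(-34.67°) = 0.8353
σ = 33.349° → d = Rσ = 3432·0.58205 = 1998 nmi

1998 nmi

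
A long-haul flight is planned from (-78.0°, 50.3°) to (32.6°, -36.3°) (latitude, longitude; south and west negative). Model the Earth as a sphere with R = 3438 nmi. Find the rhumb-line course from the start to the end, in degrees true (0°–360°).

Meridional parts: M(φ₁)=-2.2528, M(φ₂)=+0.6024 → ΔM = +2.8552;  Δλ = -1.5115 rad
tan C = Δλ / ΔM = -0.5294 → C = 332.10°

332.1°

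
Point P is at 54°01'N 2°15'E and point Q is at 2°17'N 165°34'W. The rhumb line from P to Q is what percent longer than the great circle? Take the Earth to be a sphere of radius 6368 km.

Great circle: σ = 2.1432 rad → d_gc = Rσ = 13647.7 km
Rhumb: Δφ = -0.9029, Δλ = -2.9290, Δψ = -1.0848, q = Δφ/Δψ = 0.8323 → d_rh = R√(Δφ²+q²Δλ²) = 16554.8 km
Excess = (16554.8 − 13647.7) / 13647.7 = 2907.1 / 13647.7 = 21.30% ≈ 21.3%

21.3%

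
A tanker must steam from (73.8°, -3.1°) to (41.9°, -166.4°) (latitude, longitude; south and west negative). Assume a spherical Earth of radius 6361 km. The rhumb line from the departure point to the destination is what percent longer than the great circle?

34.5%

Great circle: σ = 1.1125 rad → d_gc = Rσ = 7076.6 km
Rhumb: Δφ = -0.5568, Δλ = -2.8501, Δψ = -1.1428, q = Δφ/Δψ = 0.4872 → d_rh = R√(Δφ²+q²Δλ²) = 9515.8 km
Excess = (9515.8 − 7076.6) / 7076.6 = 2439.2 / 7076.6 = 34.47% ≈ 34.5%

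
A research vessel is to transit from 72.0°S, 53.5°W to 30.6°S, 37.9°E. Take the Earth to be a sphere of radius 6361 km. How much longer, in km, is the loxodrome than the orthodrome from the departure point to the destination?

515 km

Great circle: cos σ = sin φ₁ sin φ₂ + cos φ₁ cos φ₂ cos Δλ,  σ = 1.0728 rad → d_gc = 6824.4 km
Rhumb line: Δψ = +1.2813, q = Δφ/Δψ = 0.5639, d_rh = R√(Δφ²+q²Δλ²) = 7339.7 km
Excess = 7339.7 − 6824.4 = 515.3 ≈ 515 km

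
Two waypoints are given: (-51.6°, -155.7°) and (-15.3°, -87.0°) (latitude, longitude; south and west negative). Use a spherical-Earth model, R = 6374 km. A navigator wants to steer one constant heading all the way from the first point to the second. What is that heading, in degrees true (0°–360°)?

56.8°

Δψ = ln[tan(π/4+φ₂/2)/tan(π/4+φ₁/2)] = +0.7846
Δλ = +1.1990 rad (taken the short way round)
course = atan2(Δλ, Δψ) = 56.80°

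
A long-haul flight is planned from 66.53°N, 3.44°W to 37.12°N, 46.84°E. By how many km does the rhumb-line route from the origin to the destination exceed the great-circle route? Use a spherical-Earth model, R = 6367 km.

Great circle: cos σ = sin φ₁ sin φ₂ + cos φ₁ cos φ₂ cos Δλ,  σ = 0.7129 rad → d_gc = 4538.8 km
Rhumb line: Δψ = -0.8729, q = Δφ/Δψ = 0.5880, d_rh = R√(Δφ²+q²Δλ²) = 4634.2 km
Excess = 4634.2 − 4538.8 = 95.4 ≈ 95 km

95 km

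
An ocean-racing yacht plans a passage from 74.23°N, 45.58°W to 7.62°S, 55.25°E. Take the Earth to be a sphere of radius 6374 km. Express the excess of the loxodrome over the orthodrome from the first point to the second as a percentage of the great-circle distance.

6.3%

Great circle: σ = 1.7500 rad → d_gc = Rσ = 11154.4 km
Rhumb: Δφ = -1.4286, Δλ = +1.7598, Δψ = -2.1103, q = Δφ/Δψ = 0.6769 → d_rh = R√(Δφ²+q²Δλ²) = 11856.2 km
Excess = (11856.2 − 11154.4) / 11154.4 = 701.8 / 11154.4 = 6.29% ≈ 6.3%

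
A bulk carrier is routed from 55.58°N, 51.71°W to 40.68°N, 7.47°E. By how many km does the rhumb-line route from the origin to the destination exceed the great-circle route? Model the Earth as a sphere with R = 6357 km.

120 km

Great circle: cos σ = sin φ₁ sin φ₂ + cos φ₁ cos φ₂ cos Δλ,  σ = 0.7116 rad → d_gc = 4523.5 km
Rhumb line: Δψ = -0.3935, q = Δφ/Δψ = 0.6608, d_rh = R√(Δφ²+q²Δλ²) = 4643.2 km
Excess = 4643.2 − 4523.5 = 119.7 ≈ 120 km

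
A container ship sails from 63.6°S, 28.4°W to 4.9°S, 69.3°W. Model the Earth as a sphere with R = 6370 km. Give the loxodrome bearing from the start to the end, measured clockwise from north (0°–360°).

332.4°

Δψ = ln[tan(π/4+φ₂/2)/tan(π/4+φ₁/2)] = +1.3645
Δλ = -0.7138 rad (taken the short way round)
course = atan2(Δλ, Δψ) = 332.38°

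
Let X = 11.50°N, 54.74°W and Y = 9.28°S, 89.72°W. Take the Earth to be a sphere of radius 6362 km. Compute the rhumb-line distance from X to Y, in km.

Δψ = ln[tan(π/4+φ₂/2)/tan(π/4+φ₁/2)] = -0.3648;  Δφ = -0.3627 rad,  Δλ = -0.6105 rad
q = Δφ/Δψ = 0.9943
d = R·√(Δφ² + q²Δλ²) = 6362·0.70713 = 4499 km

4499 km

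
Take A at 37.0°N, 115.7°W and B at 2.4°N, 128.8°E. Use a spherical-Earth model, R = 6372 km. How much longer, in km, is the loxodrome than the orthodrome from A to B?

Great circle: cos σ = sin φ₁ sin φ₂ + cos φ₁ cos φ₂ cos Δλ,  σ = 1.8948 rad → d_gc = 12073.4 km
Rhumb line: Δψ = -0.6541, q = Δφ/Δψ = 0.9232, d_rh = R√(Δφ²+q²Δλ²) = 12467.8 km
Excess = 12467.8 − 12073.4 = 394.4 ≈ 394 km

394 km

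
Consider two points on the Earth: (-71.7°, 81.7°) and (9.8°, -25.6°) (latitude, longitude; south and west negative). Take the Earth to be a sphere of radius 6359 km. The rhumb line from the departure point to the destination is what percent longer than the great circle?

Great circle: σ = 1.8272 rad → d_gc = Rσ = 11619.2 km
Rhumb: Δφ = +1.4224, Δλ = -1.8727, Δψ = +1.9978, q = Δφ/Δψ = 0.7120 → d_rh = R√(Δφ²+q²Δλ²) = 12398.1 km
Excess = (12398.1 − 11619.2) / 11619.2 = 778.9 / 11619.2 = 6.70% ≈ 6.7%

6.7%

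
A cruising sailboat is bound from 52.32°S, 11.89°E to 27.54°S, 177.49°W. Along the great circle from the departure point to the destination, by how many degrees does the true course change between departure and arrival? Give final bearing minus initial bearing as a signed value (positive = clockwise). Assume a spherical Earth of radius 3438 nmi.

-165.8°

Initial bearing θ₁ = atan2(sin Δλ cos φ₂, cos φ₁ sin φ₂ − sin φ₁ cos φ₂ cos Δλ) = 171.57°
Final bearing θ₂ = (initial bearing from the destination back to the start) + 180° = 5.80°
Δθ = θ₂ − θ₁ = -165.8°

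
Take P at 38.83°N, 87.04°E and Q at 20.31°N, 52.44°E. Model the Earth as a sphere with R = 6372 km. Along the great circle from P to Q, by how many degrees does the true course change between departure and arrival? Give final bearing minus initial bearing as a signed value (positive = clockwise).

-17.7°

At departure: θ₁ = atan2(sin Δλ cos φ₂, cos φ₁ sin φ₂ − sin φ₁ cos φ₂ cos Δλ) = 248.14°
At arrival: θ₂ = atan2(sin Δλ cos φ₁, −cos φ₂ sin φ₁ + sin φ₂ cos φ₁ cos Δλ) = 230.44°
Δθ = θ₂ − θ₁ = -17.7°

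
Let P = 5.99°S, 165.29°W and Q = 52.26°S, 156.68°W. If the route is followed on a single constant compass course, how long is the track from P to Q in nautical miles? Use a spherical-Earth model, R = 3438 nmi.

Δψ = ln[tan(π/4+φ₂/2)/tan(π/4+φ₁/2)] = -0.9688;  Δφ = -0.8076 rad,  Δλ = +0.1503 rad
q = Δφ/Δψ = 0.8336
d = R·√(Δφ² + q²Δλ²) = 3438·0.81722 = 2810 nmi

2810 nmi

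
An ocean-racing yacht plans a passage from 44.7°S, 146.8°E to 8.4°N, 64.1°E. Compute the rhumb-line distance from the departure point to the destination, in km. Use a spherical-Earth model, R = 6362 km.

Δψ = ln[tan(π/4+φ₂/2)/tan(π/4+φ₁/2)] = +1.0211;  Δφ = +0.9268 rad,  Δλ = -1.4434 rad
q = Δφ/Δψ = 0.9076
d = R·√(Δφ² + q²Δλ²) = 6362·1.60469 = 10209 km

10209 km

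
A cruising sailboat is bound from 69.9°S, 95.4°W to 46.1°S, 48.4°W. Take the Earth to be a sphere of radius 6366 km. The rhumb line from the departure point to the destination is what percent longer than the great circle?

2.1%

Great circle: σ = 0.5750 rad → d_gc = Rσ = 3660.6 km
Rhumb: Δφ = +0.4154, Δλ = +0.8203, Δψ = +0.8215, q = Δφ/Δψ = 0.5056 → d_rh = R√(Δφ²+q²Δλ²) = 3736.9 km
Excess = (3736.9 − 3660.6) / 3660.6 = 76.3 / 3660.6 = 2.08% ≈ 2.1%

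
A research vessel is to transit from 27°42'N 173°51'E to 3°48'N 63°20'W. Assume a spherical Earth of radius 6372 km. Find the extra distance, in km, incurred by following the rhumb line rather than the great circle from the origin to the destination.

334 km

Great circle: cos σ = sin φ₁ sin φ₂ + cos φ₁ cos φ₂ cos Δλ,  σ = 2.0353 rad → d_gc = 12968.9 km
Rhumb line: Δψ = -0.4371, q = Δφ/Δψ = 0.9543, d_rh = R√(Δφ²+q²Δλ²) = 13303.1 km
Excess = 13303.1 − 12968.9 = 334.2 ≈ 334 km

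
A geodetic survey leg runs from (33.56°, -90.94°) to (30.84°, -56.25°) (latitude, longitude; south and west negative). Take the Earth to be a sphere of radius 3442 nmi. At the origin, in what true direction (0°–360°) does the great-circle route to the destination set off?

85.7°

N = sin Δλ·cos φ₂ = +0.4887;  D = cos φ₁ sin φ₂ − sin φ₁ cos φ₂ cos Δλ = +0.0369
initial course = atan2(N, D) = 85.68°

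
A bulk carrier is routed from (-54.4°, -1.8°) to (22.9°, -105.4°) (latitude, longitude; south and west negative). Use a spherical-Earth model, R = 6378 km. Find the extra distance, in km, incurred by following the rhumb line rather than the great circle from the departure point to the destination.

Great circle: cos σ = sin φ₁ sin φ₂ + cos φ₁ cos φ₂ cos Δλ,  σ = 2.0292 rad → d_gc = 12942.0 km
Rhumb line: Δψ = +1.5469, q = Δφ/Δψ = 0.8722, d_rh = R√(Δφ²+q²Δλ²) = 13236.7 km
Excess = 13236.7 − 12942.0 = 294.7 ≈ 295 km

295 km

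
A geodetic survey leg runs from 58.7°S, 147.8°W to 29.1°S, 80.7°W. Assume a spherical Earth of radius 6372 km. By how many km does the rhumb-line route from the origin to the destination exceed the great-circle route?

185 km

Great circle: cos σ = sin φ₁ sin φ₂ + cos φ₁ cos φ₂ cos Δλ,  σ = 0.9370 rad → d_gc = 5970.7 km
Rhumb line: Δψ = +0.7412, q = Δφ/Δψ = 0.6970, d_rh = R√(Δφ²+q²Δλ²) = 6155.5 km
Excess = 6155.5 − 5970.7 = 184.8 ≈ 185 km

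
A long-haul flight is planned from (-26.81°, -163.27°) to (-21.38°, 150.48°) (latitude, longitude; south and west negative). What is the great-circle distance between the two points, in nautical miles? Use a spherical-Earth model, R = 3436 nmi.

cos σ = sin φ₁ sin φ₂ + cos φ₁ cos φ₂ cos Δλ
      = sin(-26.81°)sin(-21.38°) + cos(-26.81°)cos(-21.38°)cos(-46.25°) = 0.7391
σ = 42.342° → d = Rσ = 3436·0.73901 = 2539 nmi

2539 nmi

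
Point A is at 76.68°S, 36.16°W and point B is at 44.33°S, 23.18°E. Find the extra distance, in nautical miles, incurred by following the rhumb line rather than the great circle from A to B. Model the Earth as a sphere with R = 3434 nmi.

84 nmi

Great circle: cos σ = sin φ₁ sin φ₂ + cos φ₁ cos φ₂ cos Δλ,  σ = 0.7013 rad → d_gc = 2408.1 nmi
Rhumb line: Δψ = +1.2827, q = Δφ/Δψ = 0.4402, d_rh = R√(Δφ²+q²Δλ²) = 2492.0 nmi
Excess = 2492.0 − 2408.1 = 83.9 ≈ 84 nmi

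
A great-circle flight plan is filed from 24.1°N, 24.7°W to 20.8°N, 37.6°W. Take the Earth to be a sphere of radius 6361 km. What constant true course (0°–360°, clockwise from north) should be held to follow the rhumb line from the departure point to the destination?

Δψ = ln[tan(π/4+φ₂/2)/tan(π/4+φ₁/2)] = -0.0623
Δλ = -0.2251 rad (taken the short way round)
course = atan2(Δλ, Δψ) = 254.53°

254.5°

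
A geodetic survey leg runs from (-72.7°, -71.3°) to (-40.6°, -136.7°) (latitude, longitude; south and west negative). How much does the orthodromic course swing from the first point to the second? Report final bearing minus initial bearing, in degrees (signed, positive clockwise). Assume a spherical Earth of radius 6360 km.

+58.3°

At departure: θ₁ = atan2(sin Δλ cos φ₂, cos φ₁ sin φ₂ − sin φ₁ cos φ₂ cos Δλ) = 278.91°
At arrival: θ₂ = atan2(sin Δλ cos φ₁, −cos φ₂ sin φ₁ + sin φ₂ cos φ₁ cos Δλ) = 337.24°
Δθ = θ₂ − θ₁ = +58.3°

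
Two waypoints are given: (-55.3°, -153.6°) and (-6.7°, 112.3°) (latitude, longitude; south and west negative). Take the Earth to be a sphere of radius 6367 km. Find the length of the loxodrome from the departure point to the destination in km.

Rhumb course C = atan2(Δλ, Δψ) with Δψ = ln[tan(π/4+φ₂/2)/tan(π/4+φ₁/2)] = +1.0462, Δλ = -1.6424 → C = 302.50°
d = R·|Δφ| / |cos C| = 6367·0.84823 / 0.53726 = 10052 km

10052 km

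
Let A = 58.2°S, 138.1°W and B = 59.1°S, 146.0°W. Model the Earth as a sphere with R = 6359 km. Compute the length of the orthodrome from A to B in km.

Haversine: a = sin²(Δφ/2)+cos φ₁ cos φ₂ sin²(Δλ/2) = 0.00135;  σ = 2·atan2(√a,√(1−a))
σ = 4.205° → d = Rσ = 6359·0.07339 = 467 km

467 km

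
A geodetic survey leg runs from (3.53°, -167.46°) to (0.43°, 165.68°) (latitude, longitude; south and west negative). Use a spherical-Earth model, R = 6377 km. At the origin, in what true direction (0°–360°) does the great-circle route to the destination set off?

N = sin Δλ·cos φ₂ = -0.4518;  D = cos φ₁ sin φ₂ − sin φ₁ cos φ₂ cos Δλ = -0.0474
initial course = atan2(N, D) = 264.01°

264.0°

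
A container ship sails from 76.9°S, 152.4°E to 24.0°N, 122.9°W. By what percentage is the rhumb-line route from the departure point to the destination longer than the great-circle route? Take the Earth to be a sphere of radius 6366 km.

3.5%

Great circle: σ = 1.9574 rad → d_gc = Rσ = 12460.7 km
Rhumb: Δφ = +1.7610, Δλ = +1.4783, Δψ = +2.5961, q = Δφ/Δψ = 0.6783 → d_rh = R√(Δφ²+q²Δλ²) = 12900.9 km
Excess = (12900.9 − 12460.7) / 12460.7 = 440.2 / 12460.7 = 3.53% ≈ 3.5%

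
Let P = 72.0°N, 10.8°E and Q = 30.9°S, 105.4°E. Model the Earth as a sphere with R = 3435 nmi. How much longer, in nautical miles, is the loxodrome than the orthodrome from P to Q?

245 nmi

Great circle: cos σ = sin φ₁ sin φ₂ + cos φ₁ cos φ₂ cos Δλ,  σ = 2.1056 rad → d_gc = 7232.7 nmi
Rhumb line: Δψ = -2.4103, q = Δφ/Δψ = 0.7451, d_rh = R√(Δφ²+q²Δλ²) = 7477.7 nmi
Excess = 7477.7 − 7232.7 = 245.0 ≈ 245 nmi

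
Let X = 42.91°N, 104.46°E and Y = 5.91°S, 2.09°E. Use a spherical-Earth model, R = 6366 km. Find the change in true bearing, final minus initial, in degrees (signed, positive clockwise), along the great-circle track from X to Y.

At departure: θ₁ = atan2(sin Δλ cos φ₂, cos φ₁ sin φ₂ − sin φ₁ cos φ₂ cos Δλ) = 274.10°
At arrival: θ₂ = atan2(sin Δλ cos φ₁, −cos φ₂ sin φ₁ + sin φ₂ cos φ₁ cos Δλ) = 227.26°
Δθ = θ₂ − θ₁ = -46.8°

-46.8°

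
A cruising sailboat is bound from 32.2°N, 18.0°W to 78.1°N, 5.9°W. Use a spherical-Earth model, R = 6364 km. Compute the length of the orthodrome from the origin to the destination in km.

cos σ = sin φ₁ sin φ₂ + cos φ₁ cos φ₂ cos Δλ
      = sin(32.20°)sin(78.10°) + cos(32.20°)cos(78.10°)cos(12.10°) = 0.6920
σ = 46.208° → d = Rσ = 6364·0.80649 = 5133 km

5133 km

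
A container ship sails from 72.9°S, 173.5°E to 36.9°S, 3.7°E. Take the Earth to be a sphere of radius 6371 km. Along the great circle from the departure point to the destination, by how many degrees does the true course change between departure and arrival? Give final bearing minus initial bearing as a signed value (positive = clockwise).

Initial bearing θ₁ = atan2(sin Δλ cos φ₂, cos φ₁ sin φ₂ − sin φ₁ cos φ₂ cos Δλ) = 188.67°
Final bearing θ₂ = (initial bearing from the destination back to the start) + 180° = 356.82°
Δθ = θ₂ − θ₁ = +168.2°

+168.2°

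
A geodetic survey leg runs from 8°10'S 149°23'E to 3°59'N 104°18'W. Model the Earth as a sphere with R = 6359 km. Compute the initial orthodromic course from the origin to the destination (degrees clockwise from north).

88.3°

θ = atan2( sin Δλ·cos φ₂ ,  cos φ₁ sin φ₂ − sin φ₁ cos φ₂ cos Δλ )
  = atan2(+0.9574, +0.0289) = 88.27°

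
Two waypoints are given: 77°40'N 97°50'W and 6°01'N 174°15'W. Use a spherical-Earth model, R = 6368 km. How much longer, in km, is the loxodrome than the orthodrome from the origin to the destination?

379 km

Great circle: cos σ = sin φ₁ sin φ₂ + cos φ₁ cos φ₂ cos Δλ,  σ = 1.4179 rad → d_gc = 9029.3 km
Rhumb line: Δψ = -2.1200, q = Δφ/Δψ = 0.5899, d_rh = R√(Δφ²+q²Δλ²) = 9408.2 km
Excess = 9408.2 − 9029.3 = 378.9 ≈ 379 km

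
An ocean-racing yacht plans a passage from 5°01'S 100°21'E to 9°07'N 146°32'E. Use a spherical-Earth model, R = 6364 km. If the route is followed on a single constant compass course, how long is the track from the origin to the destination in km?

5349 km

Rhumb course C = atan2(Δλ, Δψ) with Δψ = ln[tan(π/4+φ₂/2)/tan(π/4+φ₁/2)] = +0.2475, Δλ = +0.8061 → C = 72.93°
d = R·|Δφ| / |cos C| = 6364·0.24667 / 0.29348 = 5349 km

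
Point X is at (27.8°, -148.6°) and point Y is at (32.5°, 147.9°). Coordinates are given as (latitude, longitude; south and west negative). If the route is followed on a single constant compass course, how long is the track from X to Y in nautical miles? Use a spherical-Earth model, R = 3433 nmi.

3300 nmi

Δψ = ln[tan(π/4+φ₂/2)/tan(π/4+φ₁/2)] = +0.0949;  Δφ = +0.0820 rad,  Δλ = -1.1083 rad
q = Δφ/Δψ = 0.8643
d = R·√(Δφ² + q²Δλ²) = 3433·0.96140 = 3300 nmi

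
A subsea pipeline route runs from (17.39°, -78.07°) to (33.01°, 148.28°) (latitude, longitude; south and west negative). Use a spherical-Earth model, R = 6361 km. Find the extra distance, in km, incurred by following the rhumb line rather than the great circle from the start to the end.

940 km

Great circle: cos σ = sin φ₁ sin φ₂ + cos φ₁ cos φ₂ cos Δλ,  σ = 1.9709 rad → d_gc = 12537.1 km
Rhumb line: Δψ = +0.3027, q = Δφ/Δψ = 0.9008, d_rh = R√(Δφ²+q²Δλ²) = 13477.5 km
Excess = 13477.5 − 12537.1 = 940.4 ≈ 940 km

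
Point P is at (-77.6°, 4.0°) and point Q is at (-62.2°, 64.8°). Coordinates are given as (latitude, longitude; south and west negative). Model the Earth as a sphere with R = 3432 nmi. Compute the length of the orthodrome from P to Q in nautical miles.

cos σ = sin φ₁ sin φ₂ + cos φ₁ cos φ₂ cos Δλ
      = sin(-77.60°)sin(-62.20°) + cos(-77.60°)cos(-62.20°)cos(60.80°) = 0.9128
σ = 24.104° → d = Rσ = 3432·0.42070 = 1444 nmi

1444 nmi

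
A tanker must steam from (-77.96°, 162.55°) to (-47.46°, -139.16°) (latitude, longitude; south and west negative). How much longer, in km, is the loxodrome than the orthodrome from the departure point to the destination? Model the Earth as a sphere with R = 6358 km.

143 km

Great circle: cos σ = sin φ₁ sin φ₂ + cos φ₁ cos φ₂ cos Δλ,  σ = 0.6522 rad → d_gc = 4146.9 km
Rhumb line: Δψ = +1.3060, q = Δφ/Δψ = 0.4076, d_rh = R√(Δφ²+q²Δλ²) = 4290.2 km
Excess = 4290.2 − 4146.9 = 143.3 ≈ 143 km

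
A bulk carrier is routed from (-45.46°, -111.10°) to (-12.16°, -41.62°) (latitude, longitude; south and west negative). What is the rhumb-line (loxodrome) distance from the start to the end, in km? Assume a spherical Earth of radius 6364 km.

7571 km

Rhumb course C = atan2(Δλ, Δψ) with Δψ = ln[tan(π/4+φ₂/2)/tan(π/4+φ₁/2)] = +0.6789, Δλ = +1.2127 → C = 60.76°
d = R·|Δφ| / |cos C| = 6364·0.58119 / 0.48852 = 7571 km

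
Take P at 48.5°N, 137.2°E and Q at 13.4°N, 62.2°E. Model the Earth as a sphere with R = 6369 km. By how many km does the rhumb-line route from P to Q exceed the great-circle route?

Great circle: cos σ = sin φ₁ sin φ₂ + cos φ₁ cos φ₂ cos Δλ,  σ = 1.2235 rad → d_gc = 7792.2 km
Rhumb line: Δψ = -0.7345, q = Δφ/Δψ = 0.8340, d_rh = R√(Δφ²+q²Δλ²) = 7973.1 km
Excess = 7973.1 − 7792.2 = 180.9 ≈ 181 km

181 km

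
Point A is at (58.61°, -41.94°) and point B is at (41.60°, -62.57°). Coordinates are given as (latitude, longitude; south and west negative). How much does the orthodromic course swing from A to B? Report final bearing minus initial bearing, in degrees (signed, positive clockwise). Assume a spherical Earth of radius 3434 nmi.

-16.1°

At departure: θ₁ = atan2(sin Δλ cos φ₂, cos φ₁ sin φ₂ − sin φ₁ cos φ₂ cos Δλ) = 226.32°
At arrival: θ₂ = atan2(sin Δλ cos φ₁, −cos φ₂ sin φ₁ + sin φ₂ cos φ₁ cos Δλ) = 210.25°
Δθ = θ₂ − θ₁ = -16.1°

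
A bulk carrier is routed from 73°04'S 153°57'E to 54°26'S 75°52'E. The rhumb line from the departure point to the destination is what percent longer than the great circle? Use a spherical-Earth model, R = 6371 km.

Great circle: σ = 0.6212 rad → d_gc = Rσ = 3958.0 km
Rhumb: Δφ = +0.3252, Δλ = -1.3628, Δψ = +0.7677, q = Δφ/Δψ = 0.4236 → d_rh = R√(Δφ²+q²Δλ²) = 4221.7 km
Excess = (4221.7 − 3958.0) / 3958.0 = 263.7 / 3958.0 = 6.66% ≈ 6.7%

6.7%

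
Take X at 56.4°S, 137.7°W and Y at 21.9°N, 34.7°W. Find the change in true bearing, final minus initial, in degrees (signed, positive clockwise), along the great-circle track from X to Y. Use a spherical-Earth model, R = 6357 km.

At departure: θ₁ = atan2(sin Δλ cos φ₂, cos φ₁ sin φ₂ − sin φ₁ cos φ₂ cos Δλ) = 87.94°
At arrival: θ₂ = atan2(sin Δλ cos φ₁, −cos φ₂ sin φ₁ + sin φ₂ cos φ₁ cos Δλ) = 36.59°
Δθ = θ₂ − θ₁ = -51.3°

-51.3°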